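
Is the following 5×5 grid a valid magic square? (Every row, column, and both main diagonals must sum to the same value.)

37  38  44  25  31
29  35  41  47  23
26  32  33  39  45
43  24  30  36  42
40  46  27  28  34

Row 1: 37 + 38 + 44 + 25 + 31 = 175.
Row 2: 29 + 35 + 41 + 47 + 23 = 175.
Row 3: 26 + 32 + 33 + 39 + 45 = 175.
Row 4: 43 + 24 + 30 + 36 + 42 = 175.
Row 5: 40 + 46 + 27 + 28 + 34 = 175.
Column 1: 37 + 29 + 26 + 43 + 40 = 175.
Column 2: 38 + 35 + 32 + 24 + 46 = 175.
Column 3: 44 + 41 + 33 + 30 + 27 = 175.
Column 4: 25 + 47 + 39 + 36 + 28 = 175.
Column 5: 31 + 23 + 45 + 42 + 34 = 175.
Main diagonal: 37 + 35 + 33 + 36 + 34 = 175.
Anti-diagonal: 31 + 47 + 33 + 24 + 40 = 175.
All lines sum to 175.

Yes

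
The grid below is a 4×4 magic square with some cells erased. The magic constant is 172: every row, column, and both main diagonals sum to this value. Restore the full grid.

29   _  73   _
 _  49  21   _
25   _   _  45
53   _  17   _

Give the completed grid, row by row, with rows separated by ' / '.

29 13 73 57 / 65 49 21 37 / 25 41 61 45 / 53 69 17 33

From column 1, 172 − (29 + 25 + 53) gives (2,1) = 65.
From column 3, 172 − (73 + 21 + 17) gives (3,3) = 61.
Main diagonal must total 172; the given cells sum to 139, so (4,4) = 33.
Row 2: 65 + 49 + 21 + ? = 172, so (2,4) = 37.
From row 3, 172 − (25 + 61 + 45) gives (3,2) = 41.
Row 4 needs 172; the known cells sum to 103, so (4,2) = 69.
Column 2 needs 172; the known cells sum to 159, so (1,2) = 13.
From column 4, 172 − (37 + 45 + 33) gives (1,4) = 57.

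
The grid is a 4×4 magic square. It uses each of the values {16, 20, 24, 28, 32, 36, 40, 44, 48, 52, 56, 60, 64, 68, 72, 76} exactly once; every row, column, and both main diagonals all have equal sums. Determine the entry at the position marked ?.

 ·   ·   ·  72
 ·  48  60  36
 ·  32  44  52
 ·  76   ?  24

The 16 entries sum to 736, so each line sums to 736/4 = 184.
Row 2 needs 184; the known cells sum to 144, so (2,1) = 40.
Row 3: 32 + 44 + 52 + ? = 184, so (3,1) = 56.
From column 2, 184 − (48 + 32 + 76) gives (1,2) = 28.
Main diagonal needs 184; the known cells sum to 116, so (1,1) = 68.
Anti-diagonal must total 184; the given cells sum to 164, so (4,1) = 20.
Row 1 needs 184; the known cells sum to 168, so (1,3) = 16.
Row 4 must total 184; the given cells sum to 120, so (4,3) = 64.

64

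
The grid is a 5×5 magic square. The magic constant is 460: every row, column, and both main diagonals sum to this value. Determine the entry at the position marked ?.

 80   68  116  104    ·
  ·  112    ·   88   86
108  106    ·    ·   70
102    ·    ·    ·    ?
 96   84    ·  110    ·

Row 1 must total 460; the given cells sum to 368, so (1,5) = 92.
Using column 1: 80 + 108 + 102 + 96 + ? → (2,1) = 460 − 386 = 74.
Column 2: 68 + 112 + 106 + 84 + ? = 460, so (4,2) = 90.
The remaining cell in anti-diagonal is (3,3) = 460 − 366 = 94.
From row 2, 460 − (74 + 112 + 88 + 86) gives (2,3) = 100.
Row 3: 108 + 106 + 94 + 70 + ? = 460, so (3,4) = 82.
Column 4: 104 + 88 + 82 + 110 + ? = 460, so (4,4) = 76.
Main diagonal must total 460; the given cells sum to 362, so (5,5) = 98.
Row 5 must total 460; the given cells sum to 388, so (5,3) = 72.
Column 3 needs 460; the known cells sum to 382, so (4,3) = 78.
Using column 5: 92 + 86 + 70 + 98 + ? → (4,5) = 460 − 346 = 114.

114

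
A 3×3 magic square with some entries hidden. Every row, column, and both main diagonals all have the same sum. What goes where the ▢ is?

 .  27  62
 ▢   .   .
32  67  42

57

Row 3 is complete and sums to 141; that is the magic constant.
The remaining cell in row 1 is (1,1) = 141 − 89 = 52.
Column 1: 52 + 32 + ? = 141, so (2,1) = 57.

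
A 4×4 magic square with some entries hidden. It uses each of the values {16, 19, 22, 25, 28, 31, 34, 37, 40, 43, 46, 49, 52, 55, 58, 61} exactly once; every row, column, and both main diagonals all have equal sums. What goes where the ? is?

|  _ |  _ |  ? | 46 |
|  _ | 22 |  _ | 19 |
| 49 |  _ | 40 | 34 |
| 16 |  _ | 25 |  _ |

28

The 16 entries sum to 616, so each line sums to 616/4 = 154.
Row 3: 49 + 40 + 34 + ? = 154, so (3,2) = 31.
Column 4 needs 154; the known cells sum to 99, so (4,4) = 55.
Main diagonal must total 154; the given cells sum to 117, so (1,1) = 37.
Anti-diagonal needs 154; the known cells sum to 93, so (2,3) = 61.
Row 2 must total 154; the given cells sum to 102, so (2,1) = 52.
Row 4 must total 154; the given cells sum to 96, so (4,2) = 58.
Using column 2: 22 + 31 + 58 + ? → (1,2) = 154 − 111 = 43.
From column 3, 154 − (61 + 40 + 25) gives (1,3) = 28.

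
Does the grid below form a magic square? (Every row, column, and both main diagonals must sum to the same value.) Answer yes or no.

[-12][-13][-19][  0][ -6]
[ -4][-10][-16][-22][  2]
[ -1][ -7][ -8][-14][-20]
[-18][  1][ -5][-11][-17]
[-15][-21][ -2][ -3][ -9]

Yes

Row 1: -12 + (-13) + (-19) + 0 + (-6) = -50.
Row 2: -4 + (-10) + (-16) + (-22) + 2 = -50.
Row 3: -1 + (-7) + (-8) + (-14) + (-20) = -50.
Row 4: -18 + 1 + (-5) + (-11) + (-17) = -50.
Row 5: -15 + (-21) + (-2) + (-3) + (-9) = -50.
Column 1: -12 + (-4) + (-1) + (-18) + (-15) = -50.
Column 2: -13 + (-10) + (-7) + 1 + (-21) = -50.
Column 3: -19 + (-16) + (-8) + (-5) + (-2) = -50.
Column 4: 0 + (-22) + (-14) + (-11) + (-3) = -50.
Column 5: -6 + 2 + (-20) + (-17) + (-9) = -50.
Main diagonal: -12 + (-10) + (-8) + (-11) + (-9) = -50.
Anti-diagonal: -6 + (-22) + (-8) + 1 + (-15) = -50.
All lines sum to -50.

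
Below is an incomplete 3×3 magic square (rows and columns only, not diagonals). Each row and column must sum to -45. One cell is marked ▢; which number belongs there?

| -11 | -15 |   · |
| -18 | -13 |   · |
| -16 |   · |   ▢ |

Row 1 needs -45; the known cells sum to -26, so (1,3) = -19.
Using row 2: -18 + (-13) + ? → (2,3) = -45 − (-31) = -14.
Column 2 must total -45; the given cells sum to -28, so (3,2) = -17.
Using column 3: -19 + (-14) + ? → (3,3) = -45 − (-33) = -12.

-12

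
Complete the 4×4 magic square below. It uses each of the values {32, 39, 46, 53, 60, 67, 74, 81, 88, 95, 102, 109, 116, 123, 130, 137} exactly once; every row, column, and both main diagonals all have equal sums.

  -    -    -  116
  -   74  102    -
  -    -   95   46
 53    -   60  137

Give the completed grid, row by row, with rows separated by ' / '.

The 16 entries sum to 1352, so each line sums to 1352/4 = 338.
Row 4: 53 + 60 + 137 + ? = 338, so (4,2) = 88.
From column 3, 338 − (102 + 95 + 60) gives (1,3) = 81.
Column 4: 116 + 46 + 137 + ? = 338, so (2,4) = 39.
Main diagonal needs 338; the known cells sum to 306, so (1,1) = 32.
Anti-diagonal: 116 + 102 + 53 + ? = 338, so (3,2) = 67.
Row 1 needs 338; the known cells sum to 229, so (1,2) = 109.
Using row 2: 74 + 102 + 39 + ? → (2,1) = 338 − 215 = 123.
Using row 3: 67 + 95 + 46 + ? → (3,1) = 338 − 208 = 130.

32 109 81 116 / 123 74 102 39 / 130 67 95 46 / 53 88 60 137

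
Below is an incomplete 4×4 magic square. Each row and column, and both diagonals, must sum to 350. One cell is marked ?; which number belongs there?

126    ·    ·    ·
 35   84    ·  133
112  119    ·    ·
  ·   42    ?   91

From row 2, 350 − (35 + 84 + 133) gives (2,3) = 98.
Column 1: 126 + 35 + 112 + ? = 350, so (4,1) = 77.
Using column 2: 84 + 119 + 42 + ? → (1,2) = 350 − 245 = 105.
Using main diagonal: 126 + 84 + 91 + ? → (3,3) = 350 − 301 = 49.
The remaining cell in anti-diagonal is (1,4) = 350 − 294 = 56.
Row 1 must total 350; the given cells sum to 287, so (1,3) = 63.
From row 3, 350 − (112 + 119 + 49) gives (3,4) = 70.
From row 4, 350 − (77 + 42 + 91) gives (4,3) = 140.

140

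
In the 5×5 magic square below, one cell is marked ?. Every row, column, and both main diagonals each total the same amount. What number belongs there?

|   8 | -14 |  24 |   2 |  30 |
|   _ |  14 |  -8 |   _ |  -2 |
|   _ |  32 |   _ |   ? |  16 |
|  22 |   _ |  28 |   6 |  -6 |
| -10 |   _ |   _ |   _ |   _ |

-12

Row 1 is complete and sums to 50; that is the magic constant.
The remaining cell in row 4 is (4,2) = 50 − 50 = 0.
Using column 2: -14 + 14 + 32 + 0 + ? → (5,2) = 50 − 32 = 18.
Column 5 needs 50; the known cells sum to 38, so (5,5) = 12.
From main diagonal, 50 − (8 + 14 + 6 + 12) gives (3,3) = 10.
From anti-diagonal, 50 − (30 + 10 + 0 + (-10)) gives (2,4) = 20.
From row 2, 50 − (14 + (-8) + 20 + (-2)) gives (2,1) = 26.
Column 1: 8 + 26 + 22 + (-10) + ? = 50, so (3,1) = 4.
Column 3: 24 + (-8) + 10 + 28 + ? = 50, so (5,3) = -4.
From row 3, 50 − (4 + 32 + 10 + 16) gives (3,4) = -12.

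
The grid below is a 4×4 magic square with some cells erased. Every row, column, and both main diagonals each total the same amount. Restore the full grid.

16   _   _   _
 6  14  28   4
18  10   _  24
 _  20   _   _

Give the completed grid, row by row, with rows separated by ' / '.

16 8 26 2 / 6 14 28 4 / 18 10 0 24 / 12 20 -2 22

Row 2 is already complete: 6 + 14 + 28 + 4 = 52, so that is the magic constant.
Row 3 needs 52; the known cells sum to 52, so (3,3) = 0.
Column 1: 16 + 6 + 18 + ? = 52, so (4,1) = 12.
Column 2 must total 52; the given cells sum to 44, so (1,2) = 8.
The remaining cell in main diagonal is (4,4) = 52 − 30 = 22.
Anti-diagonal must total 52; the given cells sum to 50, so (1,4) = 2.
Row 1 needs 52; the known cells sum to 26, so (1,3) = 26.
The remaining cell in row 4 is (4,3) = 52 − 54 = -2.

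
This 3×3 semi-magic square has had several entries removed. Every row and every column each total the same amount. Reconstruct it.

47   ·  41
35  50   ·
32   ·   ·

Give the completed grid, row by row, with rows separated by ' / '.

47 26 41 / 35 50 29 / 32 38 44

Column 1 is already complete: 47 + 35 + 32 = 114, so that is the magic constant.
Using row 1: 47 + 41 + ? → (1,2) = 114 − 88 = 26.
Row 2 needs 114; the known cells sum to 85, so (2,3) = 29.
Using column 2: 26 + 50 + ? → (3,2) = 114 − 76 = 38.
The remaining cell in column 3 is (3,3) = 114 − 70 = 44.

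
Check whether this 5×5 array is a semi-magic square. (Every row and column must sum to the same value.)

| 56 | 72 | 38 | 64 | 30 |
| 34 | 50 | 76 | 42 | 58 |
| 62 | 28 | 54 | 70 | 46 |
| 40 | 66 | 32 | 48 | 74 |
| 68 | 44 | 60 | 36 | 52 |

Yes

Row 1: 56 + 72 + 38 + 64 + 30 = 260.
Row 2: 34 + 50 + 76 + 42 + 58 = 260.
Row 3: 62 + 28 + 54 + 70 + 46 = 260.
Row 4: 40 + 66 + 32 + 48 + 74 = 260.
Row 5: 68 + 44 + 60 + 36 + 52 = 260.
Column 1: 56 + 34 + 62 + 40 + 68 = 260.
Column 2: 72 + 50 + 28 + 66 + 44 = 260.
Column 3: 38 + 76 + 54 + 32 + 60 = 260.
Column 4: 64 + 42 + 70 + 48 + 36 = 260.
Column 5: 30 + 58 + 46 + 74 + 52 = 260.
All lines sum to 260.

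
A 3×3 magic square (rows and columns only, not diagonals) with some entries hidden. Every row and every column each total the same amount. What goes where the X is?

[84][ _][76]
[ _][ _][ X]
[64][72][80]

60

Row 3 is complete and sums to 216; that is the magic constant.
Using row 1: 84 + 76 + ? → (1,2) = 216 − 160 = 56.
The remaining cell in column 1 is (2,1) = 216 − 148 = 68.
Column 2 must total 216; the given cells sum to 128, so (2,2) = 88.
From column 3, 216 − (76 + 80) gives (2,3) = 60.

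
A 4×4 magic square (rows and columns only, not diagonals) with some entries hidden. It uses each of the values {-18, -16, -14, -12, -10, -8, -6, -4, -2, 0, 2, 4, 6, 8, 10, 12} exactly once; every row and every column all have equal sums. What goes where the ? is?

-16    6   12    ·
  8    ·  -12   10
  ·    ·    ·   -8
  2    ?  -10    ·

The 16 entries sum to -48, so each line sums to -48/4 = -12.
Row 1 needs -12; the known cells sum to 2, so (1,4) = -14.
From row 2, -12 − (8 + (-12) + 10) gives (2,2) = -18.
Using column 1: -16 + 8 + 2 + ? → (3,1) = -12 − (-6) = -6.
Column 3 needs -12; the known cells sum to -10, so (3,3) = -2.
Column 4 needs -12; the known cells sum to -12, so (4,4) = 0.
Row 3: -6 + (-2) + (-8) + ? = -12, so (3,2) = 4.
The remaining cell in row 4 is (4,2) = -12 − (-8) = -4.

-4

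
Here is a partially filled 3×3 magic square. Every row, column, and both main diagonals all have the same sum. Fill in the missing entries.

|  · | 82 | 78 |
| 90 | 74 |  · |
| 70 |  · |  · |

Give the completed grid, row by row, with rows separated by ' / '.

62 82 78 / 90 74 58 / 70 66 86

Anti-diagonal is already complete: 78 + 74 + 70 = 222, so that is the magic constant.
Row 1: 82 + 78 + ? = 222, so (1,1) = 62.
Row 2 needs 222; the known cells sum to 164, so (2,3) = 58.
From column 2, 222 − (82 + 74) gives (3,2) = 66.
Column 3 must total 222; the given cells sum to 136, so (3,3) = 86.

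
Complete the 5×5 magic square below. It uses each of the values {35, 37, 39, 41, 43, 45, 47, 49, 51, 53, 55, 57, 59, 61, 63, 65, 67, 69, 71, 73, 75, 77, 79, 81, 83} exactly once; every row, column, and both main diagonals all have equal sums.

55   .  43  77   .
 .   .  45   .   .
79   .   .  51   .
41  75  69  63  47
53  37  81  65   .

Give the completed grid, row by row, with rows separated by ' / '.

The 25 entries sum to 1475, so each line sums to 1475/5 = 295.
Row 5 needs 295; the known cells sum to 236, so (5,5) = 59.
The remaining cell in column 1 is (2,1) = 295 − 228 = 67.
The remaining cell in column 3 is (3,3) = 295 − 238 = 57.
From column 4, 295 − (77 + 51 + 63 + 65) gives (2,4) = 39.
Main diagonal must total 295; the given cells sum to 234, so (2,2) = 61.
Anti-diagonal: 39 + 57 + 75 + 53 + ? = 295, so (1,5) = 71.
Row 1: 55 + 43 + 77 + 71 + ? = 295, so (1,2) = 49.
Row 2 must total 295; the given cells sum to 212, so (2,5) = 83.
Using column 2: 49 + 61 + 75 + 37 + ? → (3,2) = 295 − 222 = 73.
Column 5: 71 + 83 + 47 + 59 + ? = 295, so (3,5) = 35.

55 49 43 77 71 / 67 61 45 39 83 / 79 73 57 51 35 / 41 75 69 63 47 / 53 37 81 65 59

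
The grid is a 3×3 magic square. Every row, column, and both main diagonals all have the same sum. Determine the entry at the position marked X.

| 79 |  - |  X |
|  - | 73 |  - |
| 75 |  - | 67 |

Main diagonal is complete and sums to 219; that is the magic constant.
The remaining cell in row 3 is (3,2) = 219 − 142 = 77.
The remaining cell in column 1 is (2,1) = 219 − 154 = 65.
Column 2 must total 219; the given cells sum to 150, so (1,2) = 69.
Anti-diagonal needs 219; the known cells sum to 148, so (1,3) = 71.

71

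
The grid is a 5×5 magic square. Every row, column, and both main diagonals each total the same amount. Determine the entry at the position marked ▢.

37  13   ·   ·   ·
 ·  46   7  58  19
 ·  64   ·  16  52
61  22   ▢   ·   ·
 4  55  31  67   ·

73

Column 2 is complete and sums to 200; that is the magic constant.
Using row 2: 46 + 7 + 58 + 19 + ? → (2,1) = 200 − 130 = 70.
Row 5 must total 200; the given cells sum to 157, so (5,5) = 43.
Column 1 must total 200; the given cells sum to 172, so (3,1) = 28.
Row 3 needs 200; the known cells sum to 160, so (3,3) = 40.
From main diagonal, 200 − (37 + 46 + 40 + 43) gives (4,4) = 34.
Using anti-diagonal: 58 + 40 + 22 + 4 + ? → (1,5) = 200 − 124 = 76.
Using column 4: 58 + 16 + 34 + 67 + ? → (1,4) = 200 − 175 = 25.
Column 5 needs 200; the known cells sum to 190, so (4,5) = 10.
From row 1, 200 − (37 + 13 + 25 + 76) gives (1,3) = 49.
Using row 4: 61 + 22 + 34 + 10 + ? → (4,3) = 200 − 127 = 73.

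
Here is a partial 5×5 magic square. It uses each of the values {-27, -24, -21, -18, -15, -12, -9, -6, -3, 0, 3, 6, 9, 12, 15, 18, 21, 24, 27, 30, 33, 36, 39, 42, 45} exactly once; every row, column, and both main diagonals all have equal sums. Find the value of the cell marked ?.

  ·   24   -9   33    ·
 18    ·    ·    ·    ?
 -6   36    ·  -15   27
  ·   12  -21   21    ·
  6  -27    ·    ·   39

The 25 entries sum to 225, so each line sums to 225/5 = 45.
Row 3 must total 45; the given cells sum to 42, so (3,3) = 3.
Column 2 must total 45; the given cells sum to 45, so (2,2) = 0.
From main diagonal, 45 − (0 + 3 + 21 + 39) gives (1,1) = -18.
Row 1 needs 45; the known cells sum to 30, so (1,5) = 15.
Column 1 needs 45; the known cells sum to 0, so (4,1) = 45.
Anti-diagonal must total 45; the given cells sum to 36, so (2,4) = 9.
Row 4 needs 45; the known cells sum to 57, so (4,5) = -12.
The remaining cell in column 4 is (5,4) = 45 − 48 = -3.
From column 5, 45 − (15 + 27 + (-12) + 39) gives (2,5) = -24.

-24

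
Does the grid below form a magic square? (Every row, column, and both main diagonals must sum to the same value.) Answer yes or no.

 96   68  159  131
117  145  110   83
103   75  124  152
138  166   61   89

Row 1: 96 + 68 + 159 + 131 = 454.
Row 2: 117 + 145 + 110 + 83 = 455.
Row 3: 103 + 75 + 124 + 152 = 454.
Row 4: 138 + 166 + 61 + 89 = 454.
Column 1: 96 + 117 + 103 + 138 = 454.
Column 2: 68 + 145 + 75 + 166 = 454.
Column 3: 159 + 110 + 124 + 61 = 454.
Column 4: 131 + 83 + 152 + 89 = 455.
Main diagonal: 96 + 145 + 124 + 89 = 454.
Anti-diagonal: 131 + 110 + 75 + 138 = 454.

No — anti-diagonal sums to 454 but column 4 sums to 455.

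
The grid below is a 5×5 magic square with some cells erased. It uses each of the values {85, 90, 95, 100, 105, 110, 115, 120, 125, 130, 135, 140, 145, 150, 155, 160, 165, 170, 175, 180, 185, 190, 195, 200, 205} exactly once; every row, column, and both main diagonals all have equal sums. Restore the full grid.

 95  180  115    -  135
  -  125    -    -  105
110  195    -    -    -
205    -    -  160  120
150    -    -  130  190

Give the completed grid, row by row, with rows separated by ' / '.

95 180 115 200 135 / 165 125 185 145 105 / 110 195 155 90 175 / 205 140 100 160 120 / 150 85 170 130 190

The 25 entries sum to 3625, so each line sums to 3625/5 = 725.
The remaining cell in row 1 is (1,4) = 725 − 525 = 200.
Column 1 needs 725; the known cells sum to 560, so (2,1) = 165.
Column 5: 135 + 105 + 120 + 190 + ? = 725, so (3,5) = 175.
Using main diagonal: 95 + 125 + 160 + 190 + ? → (3,3) = 725 − 570 = 155.
Using row 3: 110 + 195 + 155 + 175 + ? → (3,4) = 725 − 635 = 90.
Using column 4: 200 + 90 + 160 + 130 + ? → (2,4) = 725 − 580 = 145.
From anti-diagonal, 725 − (135 + 145 + 155 + 150) gives (4,2) = 140.
From row 2, 725 − (165 + 125 + 145 + 105) gives (2,3) = 185.
Row 4 must total 725; the given cells sum to 625, so (4,3) = 100.
Column 2: 180 + 125 + 195 + 140 + ? = 725, so (5,2) = 85.
From column 3, 725 − (115 + 185 + 155 + 100) gives (5,3) = 170.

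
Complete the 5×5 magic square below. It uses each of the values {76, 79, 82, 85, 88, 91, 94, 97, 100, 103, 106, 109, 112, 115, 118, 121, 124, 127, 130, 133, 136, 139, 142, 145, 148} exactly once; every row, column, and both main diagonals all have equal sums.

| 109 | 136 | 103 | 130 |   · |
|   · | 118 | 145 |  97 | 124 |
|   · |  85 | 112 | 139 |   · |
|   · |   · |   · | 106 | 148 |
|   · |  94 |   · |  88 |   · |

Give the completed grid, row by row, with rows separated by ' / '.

109 136 103 130 82 / 76 118 145 97 124 / 133 85 112 139 91 / 100 127 79 106 148 / 142 94 121 88 115

The 25 entries sum to 2800, so each line sums to 2800/5 = 560.
Row 1 must total 560; the given cells sum to 478, so (1,5) = 82.
Row 2 must total 560; the given cells sum to 484, so (2,1) = 76.
Column 2: 136 + 118 + 85 + 94 + ? = 560, so (4,2) = 127.
Using main diagonal: 109 + 118 + 112 + 106 + ? → (5,5) = 560 − 445 = 115.
Anti-diagonal must total 560; the given cells sum to 418, so (5,1) = 142.
The remaining cell in row 5 is (5,3) = 560 − 439 = 121.
Column 3: 103 + 145 + 112 + 121 + ? = 560, so (4,3) = 79.
Using column 5: 82 + 124 + 148 + 115 + ? → (3,5) = 560 − 469 = 91.
Using row 3: 85 + 112 + 139 + 91 + ? → (3,1) = 560 − 427 = 133.
Using row 4: 127 + 79 + 106 + 148 + ? → (4,1) = 560 − 460 = 100.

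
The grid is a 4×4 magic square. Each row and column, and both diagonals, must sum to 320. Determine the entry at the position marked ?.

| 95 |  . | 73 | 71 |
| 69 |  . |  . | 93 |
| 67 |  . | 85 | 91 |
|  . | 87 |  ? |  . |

79

Row 1 needs 320; the known cells sum to 239, so (1,2) = 81.
Row 3 needs 320; the known cells sum to 243, so (3,2) = 77.
The remaining cell in column 1 is (4,1) = 320 − 231 = 89.
Column 2 needs 320; the known cells sum to 245, so (2,2) = 75.
Column 4 must total 320; the given cells sum to 255, so (4,4) = 65.
Anti-diagonal needs 320; the known cells sum to 237, so (2,3) = 83.
Row 4 must total 320; the given cells sum to 241, so (4,3) = 79.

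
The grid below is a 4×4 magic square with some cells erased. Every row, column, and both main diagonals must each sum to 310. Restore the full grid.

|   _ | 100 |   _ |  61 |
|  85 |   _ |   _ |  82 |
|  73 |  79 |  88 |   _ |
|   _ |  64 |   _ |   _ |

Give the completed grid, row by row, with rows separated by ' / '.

58 100 91 61 / 85 67 76 82 / 73 79 88 70 / 94 64 55 97

Row 3: 73 + 79 + 88 + ? = 310, so (3,4) = 70.
From column 2, 310 − (100 + 79 + 64) gives (2,2) = 67.
From column 4, 310 − (61 + 82 + 70) gives (4,4) = 97.
Main diagonal: 67 + 88 + 97 + ? = 310, so (1,1) = 58.
From row 1, 310 − (58 + 100 + 61) gives (1,3) = 91.
Using row 2: 85 + 67 + 82 + ? → (2,3) = 310 − 234 = 76.
Using column 1: 58 + 85 + 73 + ? → (4,1) = 310 − 216 = 94.
Using column 3: 91 + 76 + 88 + ? → (4,3) = 310 − 255 = 55.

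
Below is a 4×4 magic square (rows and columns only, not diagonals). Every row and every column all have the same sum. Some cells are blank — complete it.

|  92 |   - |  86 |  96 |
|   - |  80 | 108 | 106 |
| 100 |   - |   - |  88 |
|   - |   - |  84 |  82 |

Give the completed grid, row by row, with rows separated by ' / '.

92 98 86 96 / 78 80 108 106 / 100 90 94 88 / 102 104 84 82

Column 4 is already complete: 96 + 106 + 88 + 82 = 372, so that is the magic constant.
Using row 1: 92 + 86 + 96 + ? → (1,2) = 372 − 274 = 98.
Row 2 must total 372; the given cells sum to 294, so (2,1) = 78.
Column 1 must total 372; the given cells sum to 270, so (4,1) = 102.
Column 3 must total 372; the given cells sum to 278, so (3,3) = 94.
Row 3 must total 372; the given cells sum to 282, so (3,2) = 90.
Using row 4: 102 + 84 + 82 + ? → (4,2) = 372 − 268 = 104.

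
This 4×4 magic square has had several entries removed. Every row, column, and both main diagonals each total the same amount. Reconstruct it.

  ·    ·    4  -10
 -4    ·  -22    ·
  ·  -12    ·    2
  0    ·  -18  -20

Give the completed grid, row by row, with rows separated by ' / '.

Anti-diagonal is already complete: -10 + -22 + -12 + 0 = -44, so that is the magic constant.
Using row 4: 0 + (-18) + (-20) + ? → (4,2) = -44 − (-38) = -6.
From column 3, -44 − (4 + (-22) + (-18)) gives (3,3) = -8.
Using column 4: -10 + 2 + (-20) + ? → (2,4) = -44 − (-28) = -16.
The remaining cell in row 2 is (2,2) = -44 − (-42) = -2.
Using row 3: -12 + (-8) + 2 + ? → (3,1) = -44 − (-18) = -26.
Using column 1: -4 + (-26) + 0 + ? → (1,1) = -44 − (-30) = -14.
Column 2 needs -44; the known cells sum to -20, so (1,2) = -24.

-14 -24 4 -10 / -4 -2 -22 -16 / -26 -12 -8 2 / 0 -6 -18 -20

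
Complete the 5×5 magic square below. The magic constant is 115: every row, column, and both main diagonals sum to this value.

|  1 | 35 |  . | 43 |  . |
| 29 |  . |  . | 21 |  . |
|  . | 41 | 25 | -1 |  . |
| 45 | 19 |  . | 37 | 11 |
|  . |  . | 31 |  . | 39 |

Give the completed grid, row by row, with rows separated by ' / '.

The remaining cell in row 4 is (4,3) = 115 − 112 = 3.
From column 4, 115 − (43 + 21 + (-1) + 37) gives (5,4) = 15.
The remaining cell in main diagonal is (2,2) = 115 − 102 = 13.
Column 2: 35 + 13 + 41 + 19 + ? = 115, so (5,2) = 7.
Row 5 must total 115; the given cells sum to 92, so (5,1) = 23.
Column 1 must total 115; the given cells sum to 98, so (3,1) = 17.
The remaining cell in anti-diagonal is (1,5) = 115 − 88 = 27.
Row 1 needs 115; the known cells sum to 106, so (1,3) = 9.
The remaining cell in row 3 is (3,5) = 115 − 82 = 33.
The remaining cell in column 3 is (2,3) = 115 − 68 = 47.
Column 5: 27 + 33 + 11 + 39 + ? = 115, so (2,5) = 5.

1 35 9 43 27 / 29 13 47 21 5 / 17 41 25 -1 33 / 45 19 3 37 11 / 23 7 31 15 39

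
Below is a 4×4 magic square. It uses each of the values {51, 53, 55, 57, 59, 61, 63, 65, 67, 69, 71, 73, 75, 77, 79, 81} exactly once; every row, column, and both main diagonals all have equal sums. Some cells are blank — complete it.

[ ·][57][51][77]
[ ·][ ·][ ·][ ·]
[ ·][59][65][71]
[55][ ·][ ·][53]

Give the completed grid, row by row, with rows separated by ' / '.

The 16 entries sum to 1056, so each line sums to 1056/4 = 264.
Row 1 needs 264; the known cells sum to 185, so (1,1) = 79.
Row 3 needs 264; the known cells sum to 195, so (3,1) = 69.
From column 1, 264 − (79 + 69 + 55) gives (2,1) = 61.
Column 4 must total 264; the given cells sum to 201, so (2,4) = 63.
From main diagonal, 264 − (79 + 65 + 53) gives (2,2) = 67.
From anti-diagonal, 264 − (77 + 59 + 55) gives (2,3) = 73.
Column 2: 57 + 67 + 59 + ? = 264, so (4,2) = 81.
Column 3 must total 264; the given cells sum to 189, so (4,3) = 75.

79 57 51 77 / 61 67 73 63 / 69 59 65 71 / 55 81 75 53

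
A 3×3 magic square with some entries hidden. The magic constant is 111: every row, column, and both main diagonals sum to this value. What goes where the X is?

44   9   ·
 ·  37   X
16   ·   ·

Row 1 needs 111; the known cells sum to 53, so (1,3) = 58.
Using column 1: 44 + 16 + ? → (2,1) = 111 − 60 = 51.
Column 2 must total 111; the given cells sum to 46, so (3,2) = 65.
Main diagonal must total 111; the given cells sum to 81, so (3,3) = 30.
Row 2 needs 111; the known cells sum to 88, so (2,3) = 23.

23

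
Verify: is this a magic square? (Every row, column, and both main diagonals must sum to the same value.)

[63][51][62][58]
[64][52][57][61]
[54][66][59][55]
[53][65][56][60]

Row 1: 63 + 51 + 62 + 58 = 234.
Row 2: 64 + 52 + 57 + 61 = 234.
Row 3: 54 + 66 + 59 + 55 = 234.
Row 4: 53 + 65 + 56 + 60 = 234.
Column 1: 63 + 64 + 54 + 53 = 234.
Column 2: 51 + 52 + 66 + 65 = 234.
Column 3: 62 + 57 + 59 + 56 = 234.
Column 4: 58 + 61 + 55 + 60 = 234.
Main diagonal: 63 + 52 + 59 + 60 = 234.
Anti-diagonal: 58 + 57 + 66 + 53 = 234.
All lines sum to 234.

Yes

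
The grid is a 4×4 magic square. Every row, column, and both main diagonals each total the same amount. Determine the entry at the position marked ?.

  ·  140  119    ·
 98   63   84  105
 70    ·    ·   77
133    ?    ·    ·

Row 2 is complete and sums to 350; that is the magic constant.
Column 1 needs 350; the known cells sum to 301, so (1,1) = 49.
Row 1: 49 + 140 + 119 + ? = 350, so (1,4) = 42.
Column 4: 42 + 105 + 77 + ? = 350, so (4,4) = 126.
Main diagonal needs 350; the known cells sum to 238, so (3,3) = 112.
Anti-diagonal needs 350; the known cells sum to 259, so (3,2) = 91.
The remaining cell in column 2 is (4,2) = 350 − 294 = 56.

56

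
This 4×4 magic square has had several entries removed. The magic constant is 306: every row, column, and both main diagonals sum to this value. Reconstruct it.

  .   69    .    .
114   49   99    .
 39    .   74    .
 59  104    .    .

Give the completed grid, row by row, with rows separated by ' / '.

94 69 79 64 / 114 49 99 44 / 39 84 74 109 / 59 104 54 89

Using row 2: 114 + 49 + 99 + ? → (2,4) = 306 − 262 = 44.
The remaining cell in column 1 is (1,1) = 306 − 212 = 94.
Column 2 needs 306; the known cells sum to 222, so (3,2) = 84.
The remaining cell in main diagonal is (4,4) = 306 − 217 = 89.
Anti-diagonal must total 306; the given cells sum to 242, so (1,4) = 64.
The remaining cell in row 1 is (1,3) = 306 − 227 = 79.
Row 3 must total 306; the given cells sum to 197, so (3,4) = 109.
Row 4: 59 + 104 + 89 + ? = 306, so (4,3) = 54.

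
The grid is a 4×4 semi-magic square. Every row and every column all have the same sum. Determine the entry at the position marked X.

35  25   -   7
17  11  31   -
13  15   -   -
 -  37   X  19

9

Column 2 is complete and sums to 88; that is the magic constant.
From row 1, 88 − (35 + 25 + 7) gives (1,3) = 21.
The remaining cell in row 2 is (2,4) = 88 − 59 = 29.
From column 1, 88 − (35 + 17 + 13) gives (4,1) = 23.
Column 4 must total 88; the given cells sum to 55, so (3,4) = 33.
Row 3: 13 + 15 + 33 + ? = 88, so (3,3) = 27.
Using row 4: 23 + 37 + 19 + ? → (4,3) = 88 − 79 = 9.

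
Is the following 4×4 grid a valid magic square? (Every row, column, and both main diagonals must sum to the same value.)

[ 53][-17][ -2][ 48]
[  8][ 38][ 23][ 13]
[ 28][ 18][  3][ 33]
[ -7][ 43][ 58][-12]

Yes

Row 1: 53 + (-17) + (-2) + 48 = 82.
Row 2: 8 + 38 + 23 + 13 = 82.
Row 3: 28 + 18 + 3 + 33 = 82.
Row 4: -7 + 43 + 58 + (-12) = 82.
Column 1: 53 + 8 + 28 + (-7) = 82.
Column 2: -17 + 38 + 18 + 43 = 82.
Column 3: -2 + 23 + 3 + 58 = 82.
Column 4: 48 + 13 + 33 + (-12) = 82.
Main diagonal: 53 + 38 + 3 + (-12) = 82.
Anti-diagonal: 48 + 23 + 18 + (-7) = 82.
All lines sum to 82.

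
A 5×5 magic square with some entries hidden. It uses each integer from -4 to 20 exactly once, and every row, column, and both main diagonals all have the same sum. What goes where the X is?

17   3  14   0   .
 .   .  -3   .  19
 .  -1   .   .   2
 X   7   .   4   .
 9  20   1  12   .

-4

The entries are -4 through 20, which sum to 200, so each line sums to 200/5 = 40.
Row 1 must total 40; the given cells sum to 34, so (1,5) = 6.
Row 5 needs 40; the known cells sum to 42, so (5,5) = -2.
Column 2 must total 40; the given cells sum to 29, so (2,2) = 11.
Column 5 must total 40; the given cells sum to 25, so (4,5) = 15.
From main diagonal, 40 − (17 + 11 + 4 + (-2)) gives (3,3) = 10.
Anti-diagonal must total 40; the given cells sum to 32, so (2,4) = 8.
Row 2 needs 40; the known cells sum to 35, so (2,1) = 5.
The remaining cell in column 3 is (4,3) = 40 − 22 = 18.
Using column 4: 0 + 8 + 4 + 12 + ? → (3,4) = 40 − 24 = 16.
From row 3, 40 − (-1 + 10 + 16 + 2) gives (3,1) = 13.
Row 4 must total 40; the given cells sum to 44, so (4,1) = -4.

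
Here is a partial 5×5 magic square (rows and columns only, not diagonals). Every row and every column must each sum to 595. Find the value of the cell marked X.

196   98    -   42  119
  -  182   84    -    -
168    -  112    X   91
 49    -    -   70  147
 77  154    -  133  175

189

Using row 1: 196 + 98 + 42 + 119 + ? → (1,3) = 595 − 455 = 140.
Row 5: 77 + 154 + 133 + 175 + ? = 595, so (5,3) = 56.
The remaining cell in column 1 is (2,1) = 595 − 490 = 105.
From column 3, 595 − (140 + 84 + 112 + 56) gives (4,3) = 203.
From column 5, 595 − (119 + 91 + 147 + 175) gives (2,5) = 63.
From row 2, 595 − (105 + 182 + 84 + 63) gives (2,4) = 161.
From row 4, 595 − (49 + 203 + 70 + 147) gives (4,2) = 126.
Column 2 needs 595; the known cells sum to 560, so (3,2) = 35.
From column 4, 595 − (42 + 161 + 70 + 133) gives (3,4) = 189.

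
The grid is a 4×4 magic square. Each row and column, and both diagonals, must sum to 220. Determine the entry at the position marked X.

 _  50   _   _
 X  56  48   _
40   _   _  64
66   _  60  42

From row 4, 220 − (66 + 60 + 42) gives (4,2) = 52.
Column 2 must total 220; the given cells sum to 158, so (3,2) = 62.
Anti-diagonal: 48 + 62 + 66 + ? = 220, so (1,4) = 44.
The remaining cell in row 3 is (3,3) = 220 − 166 = 54.
Using column 3: 48 + 54 + 60 + ? → (1,3) = 220 − 162 = 58.
Using column 4: 44 + 64 + 42 + ? → (2,4) = 220 − 150 = 70.
Main diagonal must total 220; the given cells sum to 152, so (1,1) = 68.
From row 2, 220 − (56 + 48 + 70) gives (2,1) = 46.

46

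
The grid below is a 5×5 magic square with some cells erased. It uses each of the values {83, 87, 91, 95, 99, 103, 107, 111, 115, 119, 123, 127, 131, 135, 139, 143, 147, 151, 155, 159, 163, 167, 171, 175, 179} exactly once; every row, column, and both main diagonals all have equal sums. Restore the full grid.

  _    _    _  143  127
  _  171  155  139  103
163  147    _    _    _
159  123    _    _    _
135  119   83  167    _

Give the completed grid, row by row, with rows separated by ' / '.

111 95 179 143 127 / 87 171 155 139 103 / 163 147 131 115 99 / 159 123 107 91 175 / 135 119 83 167 151

The 25 entries sum to 3275, so each line sums to 3275/5 = 655.
Row 2: 171 + 155 + 139 + 103 + ? = 655, so (2,1) = 87.
The remaining cell in row 5 is (5,5) = 655 − 504 = 151.
Using column 1: 87 + 163 + 159 + 135 + ? → (1,1) = 655 − 544 = 111.
From column 2, 655 − (171 + 147 + 123 + 119) gives (1,2) = 95.
From anti-diagonal, 655 − (127 + 139 + 123 + 135) gives (3,3) = 131.
Using row 1: 111 + 95 + 143 + 127 + ? → (1,3) = 655 − 476 = 179.
Column 3: 179 + 155 + 131 + 83 + ? = 655, so (4,3) = 107.
The remaining cell in main diagonal is (4,4) = 655 − 564 = 91.
The remaining cell in row 4 is (4,5) = 655 − 480 = 175.
The remaining cell in column 4 is (3,4) = 655 − 540 = 115.
From column 5, 655 − (127 + 103 + 175 + 151) gives (3,5) = 99.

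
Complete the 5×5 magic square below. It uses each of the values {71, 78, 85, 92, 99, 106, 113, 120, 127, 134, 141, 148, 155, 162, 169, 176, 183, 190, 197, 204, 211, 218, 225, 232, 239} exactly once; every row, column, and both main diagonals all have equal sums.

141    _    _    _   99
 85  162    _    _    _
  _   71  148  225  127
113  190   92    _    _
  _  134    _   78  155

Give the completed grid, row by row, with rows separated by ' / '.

The 25 entries sum to 3875, so each line sums to 3875/5 = 775.
Row 3 needs 775; the known cells sum to 571, so (3,1) = 204.
From column 1, 775 − (141 + 85 + 204 + 113) gives (5,1) = 232.
Column 2 needs 775; the known cells sum to 557, so (1,2) = 218.
The remaining cell in main diagonal is (4,4) = 775 − 606 = 169.
Anti-diagonal needs 775; the known cells sum to 669, so (2,4) = 106.
From row 4, 775 − (113 + 190 + 92 + 169) gives (4,5) = 211.
Row 5 needs 775; the known cells sum to 599, so (5,3) = 176.
Column 4 needs 775; the known cells sum to 578, so (1,4) = 197.
Column 5: 99 + 127 + 211 + 155 + ? = 775, so (2,5) = 183.
Row 1: 141 + 218 + 197 + 99 + ? = 775, so (1,3) = 120.
Using row 2: 85 + 162 + 106 + 183 + ? → (2,3) = 775 − 536 = 239.

141 218 120 197 99 / 85 162 239 106 183 / 204 71 148 225 127 / 113 190 92 169 211 / 232 134 176 78 155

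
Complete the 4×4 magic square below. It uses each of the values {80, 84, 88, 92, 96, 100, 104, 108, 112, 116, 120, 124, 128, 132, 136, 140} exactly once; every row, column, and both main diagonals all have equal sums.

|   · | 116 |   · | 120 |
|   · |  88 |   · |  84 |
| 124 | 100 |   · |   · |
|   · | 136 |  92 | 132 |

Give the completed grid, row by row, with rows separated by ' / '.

The 16 entries sum to 1760, so each line sums to 1760/4 = 440.
Row 4 must total 440; the given cells sum to 360, so (4,1) = 80.
Column 4 needs 440; the known cells sum to 336, so (3,4) = 104.
The remaining cell in anti-diagonal is (2,3) = 440 − 300 = 140.
Row 2 must total 440; the given cells sum to 312, so (2,1) = 128.
Using row 3: 124 + 100 + 104 + ? → (3,3) = 440 − 328 = 112.
Column 1: 128 + 124 + 80 + ? = 440, so (1,1) = 108.
Using column 3: 140 + 112 + 92 + ? → (1,3) = 440 − 344 = 96.

108 116 96 120 / 128 88 140 84 / 124 100 112 104 / 80 136 92 132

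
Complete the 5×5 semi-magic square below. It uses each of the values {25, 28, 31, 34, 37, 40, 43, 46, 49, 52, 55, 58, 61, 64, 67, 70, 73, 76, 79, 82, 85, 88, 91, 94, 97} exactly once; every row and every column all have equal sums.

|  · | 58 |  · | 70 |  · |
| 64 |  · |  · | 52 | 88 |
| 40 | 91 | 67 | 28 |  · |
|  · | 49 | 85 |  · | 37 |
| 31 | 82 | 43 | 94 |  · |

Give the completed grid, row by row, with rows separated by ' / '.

The 25 entries sum to 1525, so each line sums to 1525/5 = 305.
Row 3 must total 305; the given cells sum to 226, so (3,5) = 79.
Row 5: 31 + 82 + 43 + 94 + ? = 305, so (5,5) = 55.
Column 2 needs 305; the known cells sum to 280, so (2,2) = 25.
Column 4 needs 305; the known cells sum to 244, so (4,4) = 61.
Column 5: 88 + 79 + 37 + 55 + ? = 305, so (1,5) = 46.
Row 2 must total 305; the given cells sum to 229, so (2,3) = 76.
Row 4 must total 305; the given cells sum to 232, so (4,1) = 73.
Column 1 needs 305; the known cells sum to 208, so (1,1) = 97.
The remaining cell in column 3 is (1,3) = 305 − 271 = 34.

97 58 34 70 46 / 64 25 76 52 88 / 40 91 67 28 79 / 73 49 85 61 37 / 31 82 43 94 55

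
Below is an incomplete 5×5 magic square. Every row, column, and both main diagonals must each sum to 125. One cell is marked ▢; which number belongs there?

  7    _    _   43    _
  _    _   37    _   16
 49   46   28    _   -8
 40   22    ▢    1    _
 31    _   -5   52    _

4

Row 3: 49 + 46 + 28 + (-8) + ? = 125, so (3,4) = 10.
Column 1: 7 + 49 + 40 + 31 + ? = 125, so (2,1) = -2.
Column 4 must total 125; the given cells sum to 106, so (2,4) = 19.
Anti-diagonal: 19 + 28 + 22 + 31 + ? = 125, so (1,5) = 25.
Using row 2: -2 + 37 + 19 + 16 + ? → (2,2) = 125 − 70 = 55.
Main diagonal: 7 + 55 + 28 + 1 + ? = 125, so (5,5) = 34.
From row 5, 125 − (31 + (-5) + 52 + 34) gives (5,2) = 13.
The remaining cell in column 2 is (1,2) = 125 − 136 = -11.
From column 5, 125 − (25 + 16 + (-8) + 34) gives (4,5) = 58.
Row 1 needs 125; the known cells sum to 64, so (1,3) = 61.
Row 4 must total 125; the given cells sum to 121, so (4,3) = 4.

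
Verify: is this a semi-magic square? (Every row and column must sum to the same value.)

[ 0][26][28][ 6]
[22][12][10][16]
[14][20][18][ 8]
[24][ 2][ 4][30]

Yes

Row 1: 0 + 26 + 28 + 6 = 60.
Row 2: 22 + 12 + 10 + 16 = 60.
Row 3: 14 + 20 + 18 + 8 = 60.
Row 4: 24 + 2 + 4 + 30 = 60.
Column 1: 0 + 22 + 14 + 24 = 60.
Column 2: 26 + 12 + 20 + 2 = 60.
Column 3: 28 + 10 + 18 + 4 = 60.
Column 4: 6 + 16 + 8 + 30 = 60.
All lines sum to 60.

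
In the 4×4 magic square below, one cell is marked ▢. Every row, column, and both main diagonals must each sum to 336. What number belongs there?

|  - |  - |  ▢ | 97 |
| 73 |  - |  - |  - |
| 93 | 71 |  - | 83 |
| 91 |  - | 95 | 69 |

Row 3: 93 + 71 + 83 + ? = 336, so (3,3) = 89.
Using row 4: 91 + 95 + 69 + ? → (4,2) = 336 − 255 = 81.
Using column 1: 73 + 93 + 91 + ? → (1,1) = 336 − 257 = 79.
Column 4 needs 336; the known cells sum to 249, so (2,4) = 87.
From main diagonal, 336 − (79 + 89 + 69) gives (2,2) = 99.
Anti-diagonal needs 336; the known cells sum to 259, so (2,3) = 77.
The remaining cell in column 2 is (1,2) = 336 − 251 = 85.
Column 3 needs 336; the known cells sum to 261, so (1,3) = 75.

75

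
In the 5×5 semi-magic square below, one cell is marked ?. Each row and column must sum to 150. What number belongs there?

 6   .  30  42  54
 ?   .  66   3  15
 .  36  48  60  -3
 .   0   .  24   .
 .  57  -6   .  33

27

Row 1 must total 150; the given cells sum to 132, so (1,2) = 18.
Using row 3: 36 + 48 + 60 + (-3) + ? → (3,1) = 150 − 141 = 9.
Column 2: 18 + 36 + 0 + 57 + ? = 150, so (2,2) = 39.
Using column 3: 30 + 66 + 48 + (-6) + ? → (4,3) = 150 − 138 = 12.
From column 4, 150 − (42 + 3 + 60 + 24) gives (5,4) = 21.
From column 5, 150 − (54 + 15 + (-3) + 33) gives (4,5) = 51.
From row 2, 150 − (39 + 66 + 3 + 15) gives (2,1) = 27.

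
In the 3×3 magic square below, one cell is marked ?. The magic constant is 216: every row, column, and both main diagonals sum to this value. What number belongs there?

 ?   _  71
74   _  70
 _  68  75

69

Row 2: 74 + 70 + ? = 216, so (2,2) = 72.
Row 3 must total 216; the given cells sum to 143, so (3,1) = 73.
From column 1, 216 − (74 + 73) gives (1,1) = 69.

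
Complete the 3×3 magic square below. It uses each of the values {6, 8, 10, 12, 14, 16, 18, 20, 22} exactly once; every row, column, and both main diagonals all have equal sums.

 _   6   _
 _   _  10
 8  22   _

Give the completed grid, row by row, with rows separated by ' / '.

16 6 20 / 18 14 10 / 8 22 12

The 9 entries sum to 126, so each line sums to 126/3 = 42.
Row 3 must total 42; the given cells sum to 30, so (3,3) = 12.
Column 2: 6 + 22 + ? = 42, so (2,2) = 14.
Column 3 needs 42; the known cells sum to 22, so (1,3) = 20.
Main diagonal needs 42; the known cells sum to 26, so (1,1) = 16.
Row 2 must total 42; the given cells sum to 24, so (2,1) = 18.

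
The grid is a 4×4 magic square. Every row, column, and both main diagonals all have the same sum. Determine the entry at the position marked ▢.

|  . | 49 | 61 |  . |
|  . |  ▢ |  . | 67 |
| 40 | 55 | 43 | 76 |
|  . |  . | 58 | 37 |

64

Row 3 is complete and sums to 214; that is the magic constant.
Column 3 must total 214; the given cells sum to 162, so (2,3) = 52.
Column 4 needs 214; the known cells sum to 180, so (1,4) = 34.
The remaining cell in anti-diagonal is (4,1) = 214 − 141 = 73.
Row 1: 49 + 61 + 34 + ? = 214, so (1,1) = 70.
Row 4 needs 214; the known cells sum to 168, so (4,2) = 46.
Column 1 needs 214; the known cells sum to 183, so (2,1) = 31.
Column 2 must total 214; the given cells sum to 150, so (2,2) = 64.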